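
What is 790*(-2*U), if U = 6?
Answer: -9480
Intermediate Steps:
790*(-2*U) = 790*(-2*6) = 790*(-12) = -9480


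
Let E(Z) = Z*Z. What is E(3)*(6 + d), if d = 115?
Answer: 1089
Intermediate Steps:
E(Z) = Z**2
E(3)*(6 + d) = 3**2*(6 + 115) = 9*121 = 1089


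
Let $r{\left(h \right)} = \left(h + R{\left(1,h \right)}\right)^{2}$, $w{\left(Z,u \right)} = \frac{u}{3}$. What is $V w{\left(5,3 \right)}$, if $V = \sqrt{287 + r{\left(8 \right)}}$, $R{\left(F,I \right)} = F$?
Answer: $4 \sqrt{23} \approx 19.183$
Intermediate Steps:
$w{\left(Z,u \right)} = \frac{u}{3}$ ($w{\left(Z,u \right)} = u \frac{1}{3} = \frac{u}{3}$)
$r{\left(h \right)} = \left(1 + h\right)^{2}$ ($r{\left(h \right)} = \left(h + 1\right)^{2} = \left(1 + h\right)^{2}$)
$V = 4 \sqrt{23}$ ($V = \sqrt{287 + \left(1 + 8\right)^{2}} = \sqrt{287 + 9^{2}} = \sqrt{287 + 81} = \sqrt{368} = 4 \sqrt{23} \approx 19.183$)
$V w{\left(5,3 \right)} = 4 \sqrt{23} \cdot \frac{1}{3} \cdot 3 = 4 \sqrt{23} \cdot 1 = 4 \sqrt{23}$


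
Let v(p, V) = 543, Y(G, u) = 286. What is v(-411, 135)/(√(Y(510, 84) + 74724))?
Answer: 543*√75010/75010 ≈ 1.9826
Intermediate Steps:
v(-411, 135)/(√(Y(510, 84) + 74724)) = 543/(√(286 + 74724)) = 543/(√75010) = 543*(√75010/75010) = 543*√75010/75010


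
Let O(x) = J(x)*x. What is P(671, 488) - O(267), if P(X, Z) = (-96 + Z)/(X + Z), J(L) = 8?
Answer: -2475232/1159 ≈ -2135.7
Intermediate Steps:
P(X, Z) = (-96 + Z)/(X + Z)
O(x) = 8*x
P(671, 488) - O(267) = (-96 + 488)/(671 + 488) - 8*267 = 392/1159 - 1*2136 = (1/1159)*392 - 2136 = 392/1159 - 2136 = -2475232/1159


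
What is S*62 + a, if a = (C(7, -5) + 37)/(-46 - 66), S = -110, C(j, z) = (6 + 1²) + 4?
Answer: -47743/7 ≈ -6820.4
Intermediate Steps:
C(j, z) = 11 (C(j, z) = (6 + 1) + 4 = 7 + 4 = 11)
a = -3/7 (a = (11 + 37)/(-46 - 66) = 48/(-112) = 48*(-1/112) = -3/7 ≈ -0.42857)
S*62 + a = -110*62 - 3/7 = -6820 - 3/7 = -47743/7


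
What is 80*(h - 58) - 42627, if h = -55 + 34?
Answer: -48947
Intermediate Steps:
h = -21
80*(h - 58) - 42627 = 80*(-21 - 58) - 42627 = 80*(-79) - 42627 = -6320 - 42627 = -48947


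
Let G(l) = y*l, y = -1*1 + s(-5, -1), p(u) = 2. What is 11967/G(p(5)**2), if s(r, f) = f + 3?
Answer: 11967/4 ≈ 2991.8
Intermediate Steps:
s(r, f) = 3 + f
y = 1 (y = -1*1 + (3 - 1) = -1 + 2 = 1)
G(l) = l (G(l) = 1*l = l)
11967/G(p(5)**2) = 11967/(2**2) = 11967/4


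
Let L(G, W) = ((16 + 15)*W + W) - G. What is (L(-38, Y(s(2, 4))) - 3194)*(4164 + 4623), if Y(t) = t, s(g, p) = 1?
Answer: -27450588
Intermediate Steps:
L(G, W) = -G + 32*W (L(G, W) = (31*W + W) - G = 32*W - G = -G + 32*W)
(L(-38, Y(s(2, 4))) - 3194)*(4164 + 4623) = ((-1*(-38) + 32*1) - 3194)*(4164 + 4623) = ((38 + 32) - 3194)*8787 = (70 - 3194)*8787 = -3124*8787 = -27450588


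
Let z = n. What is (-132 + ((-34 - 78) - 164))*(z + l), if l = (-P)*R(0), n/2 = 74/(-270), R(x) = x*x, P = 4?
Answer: 10064/45 ≈ 223.64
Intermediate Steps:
R(x) = x²
n = -74/135 (n = 2*(74/(-270)) = 2*(74*(-1/270)) = 2*(-37/135) = -74/135 ≈ -0.54815)
l = 0 (l = -1*4*0² = -4*0 = 0)
z = -74/135 ≈ -0.54815
(-132 + ((-34 - 78) - 164))*(z + l) = (-132 + ((-34 - 78) - 164))*(-74/135 + 0) = (-132 + (-112 - 164))*(-74/135) = (-132 - 276)*(-74/135) = -408*(-74/135) = 10064/45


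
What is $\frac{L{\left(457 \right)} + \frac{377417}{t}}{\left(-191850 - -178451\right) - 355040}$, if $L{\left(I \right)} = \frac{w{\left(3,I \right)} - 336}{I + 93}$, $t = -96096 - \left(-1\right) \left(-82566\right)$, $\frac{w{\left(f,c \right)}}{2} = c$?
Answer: $\frac{4741487}{1645651215450} \approx 2.8812 \cdot 10^{-6}$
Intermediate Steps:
$w{\left(f,c \right)} = 2 c$
$t = -178662$ ($t = -96096 - 82566 = -178662$)
$L{\left(I \right)} = \frac{-336 + 2 I}{93 + I}$ ($L{\left(I \right)} = \frac{2 I - 336}{I + 93} = \frac{-336 + 2 I}{93 + I}$)
$\frac{L{\left(457 \right)} + \frac{377417}{t}}{\left(-191850 - -178451\right) - 355040} = \frac{\frac{2 \left(-168 + 457\right)}{93 + 457} + \frac{377417}{-178662}}{\left(-191850 - -178451\right) - 355040} = \frac{2 \cdot \frac{1}{550} \cdot 289 + 377417 \left(- \frac{1}{178662}\right)}{\left(-191850 + 178451\right) - 355040} = \frac{2 \cdot \frac{1}{550} \cdot 289 - \frac{377417}{178662}}{-13399 - 355040} = \frac{\frac{289}{275} - \frac{377417}{178662}}{-368439} = \left(- \frac{4741487}{4466550}\right) \left(- \frac{1}{368439}\right) = \frac{4741487}{1645651215450}$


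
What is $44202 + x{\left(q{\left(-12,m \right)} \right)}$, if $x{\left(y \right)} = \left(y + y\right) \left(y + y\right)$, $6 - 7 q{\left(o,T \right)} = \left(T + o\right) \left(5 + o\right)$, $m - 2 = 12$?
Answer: $\frac{2167498}{49} \approx 44235.0$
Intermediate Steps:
$m = 14$ ($m = 2 + 12 = 14$)
$q{\left(o,T \right)} = \frac{6}{7} - \frac{\left(5 + o\right) \left(T + o\right)}{7}$ ($q{\left(o,T \right)} = \frac{6}{7} - \frac{\left(T + o\right) \left(5 + o\right)}{7} = \frac{6}{7} - \frac{\left(5 + o\right) \left(T + o\right)}{7}$)
$x{\left(y \right)} = 4 y^{2}$ ($x{\left(y \right)} = 2 y 2 y = 4 y^{2}$)
$44202 + x{\left(q{\left(-12,m \right)} \right)} = 44202 + 4 \left(\frac{6}{7} - 10 - - \frac{60}{7} - \frac{\left(-12\right)^{2}}{7} - 2 \left(-12\right)\right)^{2} = 44202 + 4 \left(\frac{6}{7} - 10 + \frac{60}{7} - \frac{144}{7} + 24\right)^{2} = 44202 + 4 \left(\frac{20}{7}\right)^{2} = 44202 + 4 \cdot \frac{400}{49} = 44202 + \frac{1600}{49} = \frac{2167498}{49}$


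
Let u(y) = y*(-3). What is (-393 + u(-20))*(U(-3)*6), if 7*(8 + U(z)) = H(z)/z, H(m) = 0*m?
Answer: 15984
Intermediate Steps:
u(y) = -3*y
H(m) = 0
U(z) = -8 (U(z) = -8 + (0/z)/7 = -8 + (⅐)*0 = -8 + 0 = -8)
(-393 + u(-20))*(U(-3)*6) = (-393 - 3*(-20))*(-8*6) = (-393 + 60)*(-48) = -333*(-48) = 15984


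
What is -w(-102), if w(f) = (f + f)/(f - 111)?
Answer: -68/71 ≈ -0.95775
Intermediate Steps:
w(f) = 2*f/(-111 + f) (w(f) = (2*f)/(-111 + f) = 2*f/(-111 + f))
-w(-102) = -2*(-102)/(-111 - 102) = -2*(-102)/(-213) = -2*(-102)*(-1)/213 = -1*68/71 = -68/71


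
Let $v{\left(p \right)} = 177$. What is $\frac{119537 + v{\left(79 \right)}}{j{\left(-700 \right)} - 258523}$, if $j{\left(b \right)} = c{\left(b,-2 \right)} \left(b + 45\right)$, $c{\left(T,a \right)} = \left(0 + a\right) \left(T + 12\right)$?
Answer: $- \frac{119714}{1159803} \approx -0.10322$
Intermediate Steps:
$c{\left(T,a \right)} = a \left(12 + T\right)$
$j{\left(b \right)} = \left(-24 - 2 b\right) \left(45 + b\right)$ ($j{\left(b \right)} = - 2 \left(12 + b\right) \left(b + 45\right) = \left(-24 - 2 b\right) \left(45 + b\right)$)
$\frac{119537 + v{\left(79 \right)}}{j{\left(-700 \right)} - 258523} = \frac{119537 + 177}{2 \left(-12 - -700\right) \left(45 - 700\right) - 258523} = \frac{119714}{2 \left(-12 + 700\right) \left(-655\right) - 258523} = \frac{119714}{2 \cdot 688 \left(-655\right) - 258523} = \frac{119714}{-901280 - 258523} = \frac{119714}{-1159803} = 119714 \left(- \frac{1}{1159803}\right) = - \frac{119714}{1159803}$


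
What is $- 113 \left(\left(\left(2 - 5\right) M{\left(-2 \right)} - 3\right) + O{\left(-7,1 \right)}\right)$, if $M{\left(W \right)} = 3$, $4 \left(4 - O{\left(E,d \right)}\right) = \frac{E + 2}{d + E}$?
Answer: $\frac{22261}{24} \approx 927.54$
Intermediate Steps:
$O{\left(E,d \right)} = 4 - \frac{2 + E}{4 \left(E + d\right)}$ ($O{\left(E,d \right)} = 4 - \frac{\left(E + 2\right) \frac{1}{d + E}}{4} = 4 - \frac{\left(2 + E\right) \frac{1}{E + d}}{4} = 4 - \frac{\frac{1}{E + d} \left(2 + E\right)}{4} = 4 - \frac{2 + E}{4 \left(E + d\right)}$)
$- 113 \left(\left(\left(2 - 5\right) M{\left(-2 \right)} - 3\right) + O{\left(-7,1 \right)}\right) = - 113 \left(\left(\left(2 - 5\right) 3 - 3\right) + \frac{-2 + 15 \left(-7\right) + 16 \cdot 1}{4 \left(-7 + 1\right)}\right) = - 113 \left(\left(\left(2 - 5\right) 3 - 3\right) + \frac{-2 - 105 + 16}{4 \left(-6\right)}\right) = - 113 \left(\left(\left(-3\right) 3 - 3\right) + \frac{1}{4} \left(- \frac{1}{6}\right) \left(-91\right)\right) = - 113 \left(\left(-9 - 3\right) + \frac{91}{24}\right) = - 113 \left(-12 + \frac{91}{24}\right) = \left(-113\right) \left(- \frac{197}{24}\right) = \frac{22261}{24}$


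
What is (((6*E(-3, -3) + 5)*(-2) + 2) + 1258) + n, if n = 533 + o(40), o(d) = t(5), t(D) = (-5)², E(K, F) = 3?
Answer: 1772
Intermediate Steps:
t(D) = 25
o(d) = 25
n = 558 (n = 533 + 25 = 558)
(((6*E(-3, -3) + 5)*(-2) + 2) + 1258) + n = (((6*3 + 5)*(-2) + 2) + 1258) + 558 = (((18 + 5)*(-2) + 2) + 1258) + 558 = ((23*(-2) + 2) + 1258) + 558 = ((-46 + 2) + 1258) + 558 = (-44 + 1258) + 558 = 1214 + 558 = 1772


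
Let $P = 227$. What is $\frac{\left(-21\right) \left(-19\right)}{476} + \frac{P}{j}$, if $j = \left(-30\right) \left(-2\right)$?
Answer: $\frac{2357}{510} \approx 4.6216$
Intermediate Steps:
$j = 60$
$\frac{\left(-21\right) \left(-19\right)}{476} + \frac{P}{j} = \frac{\left(-21\right) \left(-19\right)}{476} + \frac{227}{60} = 399 \cdot \frac{1}{476} + 227 \cdot \frac{1}{60} = \frac{57}{68} + \frac{227}{60} = \frac{2357}{510}$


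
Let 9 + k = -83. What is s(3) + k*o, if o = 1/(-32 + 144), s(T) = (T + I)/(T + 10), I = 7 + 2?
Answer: 37/364 ≈ 0.10165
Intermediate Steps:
I = 9
k = -92 (k = -9 - 83 = -92)
s(T) = (9 + T)/(10 + T) (s(T) = (T + 9)/(T + 10) = (9 + T)/(10 + T))
o = 1/112 ≈ 0.0089286
s(3) + k*o = (9 + 3)/(10 + 3) - 92*1/112 = 12/13 - 23/28 = 37/364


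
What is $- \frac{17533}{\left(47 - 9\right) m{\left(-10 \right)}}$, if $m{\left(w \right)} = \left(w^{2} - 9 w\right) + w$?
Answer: $- \frac{17533}{6840} \approx -2.5633$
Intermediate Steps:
$m{\left(w \right)} = w^{2} - 8 w$
$- \frac{17533}{\left(47 - 9\right) m{\left(-10 \right)}} = - \frac{17533}{\left(47 - 9\right) \left(- 10 \left(-8 - 10\right)\right)} = - \frac{17533}{38 \left(\left(-10\right) \left(-18\right)\right)} = - \frac{17533}{38 \cdot 180} = - \frac{17533}{6840}$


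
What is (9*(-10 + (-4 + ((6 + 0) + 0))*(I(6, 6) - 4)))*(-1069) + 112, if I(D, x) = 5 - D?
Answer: 192532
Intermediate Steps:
(9*(-10 + (-4 + ((6 + 0) + 0))*(I(6, 6) - 4)))*(-1069) + 112 = (9*(-10 + (-4 + ((6 + 0) + 0))*((5 - 1*6) - 4)))*(-1069) + 112 = (9*(-10 + (-4 + (6 + 0))*((5 - 6) - 4)))*(-1069) + 112 = (9*(-10 + (-4 + 6)*(-1 - 4)))*(-1069) + 112 = (9*(-10 + 2*(-5)))*(-1069) + 112 = (9*(-10 - 10))*(-1069) + 112 = (9*(-20))*(-1069) + 112 = -180*(-1069) + 112 = 192420 + 112 = 192532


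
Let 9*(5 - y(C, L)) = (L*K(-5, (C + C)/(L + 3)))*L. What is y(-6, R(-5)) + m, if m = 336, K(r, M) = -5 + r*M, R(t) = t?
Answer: 3944/9 ≈ 438.22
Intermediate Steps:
K(r, M) = -5 + M*r
y(C, L) = 5 - L²*(-5 - 10*C/(3 + L))/9 (y(C, L) = 5 - L*(-5 + ((C + C)/(L + 3))*(-5))*L/9 = 5 - L*(-5 + ((2*C)/(3 + L))*(-5))*L/9 = 5 - L*(-5 + (2*C/(3 + L))*(-5))*L/9 = 5 - L*(-5 - 10*C/(3 + L))*L/9 = 5 - L²*(-5 - 10*C/(3 + L))/9)
y(-6, R(-5)) + m = 5*(27 + 9*(-5) + (-5)²*(3 - 5 + 2*(-6)))/(9*(3 - 5)) + 336 = (5/9)*(27 - 45 + 25*(3 - 5 - 12))/(-2) + 336 = (5/9)*(-½)*(27 - 45 + 25*(-14)) + 336 = (5/9)*(-½)*(27 - 45 - 350) + 336 = (5/9)*(-½)*(-368) + 336 = 920/9 + 336 = 3944/9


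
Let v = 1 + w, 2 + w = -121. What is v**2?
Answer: 14884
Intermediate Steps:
w = -123 (w = -2 - 121 = -123)
v = -122 (v = 1 - 123 = -122)
v**2 = (-122)**2 = 14884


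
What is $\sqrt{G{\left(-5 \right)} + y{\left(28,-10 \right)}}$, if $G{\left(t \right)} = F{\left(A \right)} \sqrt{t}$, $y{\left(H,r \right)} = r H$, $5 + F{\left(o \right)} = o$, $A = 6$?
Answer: $\sqrt{-280 + i \sqrt{5}} \approx 0.06681 + 16.733 i$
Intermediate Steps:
$F{\left(o \right)} = -5 + o$
$y{\left(H,r \right)} = H r$
$G{\left(t \right)} = \sqrt{t}$ ($G{\left(t \right)} = \left(-5 + 6\right) \sqrt{t} = 1 \sqrt{t} = \sqrt{t}$)
$\sqrt{G{\left(-5 \right)} + y{\left(28,-10 \right)}} = \sqrt{\sqrt{-5} + 28 \left(-10\right)} = \sqrt{i \sqrt{5} - 280} = \sqrt{-280 + i \sqrt{5}}$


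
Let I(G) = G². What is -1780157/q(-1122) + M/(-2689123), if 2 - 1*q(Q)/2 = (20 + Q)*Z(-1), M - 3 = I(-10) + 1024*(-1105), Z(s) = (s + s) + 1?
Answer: 4789550249711/5916070600 ≈ 809.58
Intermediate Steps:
Z(s) = 1 + 2*s (Z(s) = 2*s + 1 = 1 + 2*s)
M = -1131417 (M = 3 + ((-10)² + 1024*(-1105)) = 3 + (100 - 1131520) = 3 - 1131420 = -1131417)
q(Q) = 44 + 2*Q (q(Q) = 4 - 2*(20 + Q)*(1 + 2*(-1)) = 4 - 2*(20 + Q)*(1 - 2) = 4 - 2*(20 + Q)*(-1) = 4 - 2*(-20 - Q) = 4 + (40 + 2*Q) = 44 + 2*Q)
-1780157/q(-1122) + M/(-2689123) = -1780157/(44 + 2*(-1122)) - 1131417/(-2689123) = -1780157/(44 - 2244) - 1131417*(-1/2689123) = -1780157/(-2200) + 1131417/2689123 = -1780157*(-1/2200) + 1131417/2689123 = 1780157/2200 + 1131417/2689123 = 4789550249711/5916070600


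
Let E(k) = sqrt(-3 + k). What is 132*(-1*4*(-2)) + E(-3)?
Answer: 1056 + I*sqrt(6) ≈ 1056.0 + 2.4495*I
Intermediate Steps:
132*(-1*4*(-2)) + E(-3) = 132*(-1*4*(-2)) + sqrt(-3 - 3) = 132*(-4*(-2)) + sqrt(-6) = 132*8 + I*sqrt(6) = 1056 + I*sqrt(6)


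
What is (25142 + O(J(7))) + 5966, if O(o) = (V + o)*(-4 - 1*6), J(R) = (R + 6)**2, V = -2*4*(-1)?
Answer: 29338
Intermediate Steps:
V = 8 (V = -8*(-1) = 8)
J(R) = (6 + R)**2
O(o) = -80 - 10*o (O(o) = (8 + o)*(-4 - 1*6) = (8 + o)*(-4 - 6) = (8 + o)*(-10) = -80 - 10*o)
(25142 + O(J(7))) + 5966 = (25142 + (-80 - 10*(6 + 7)**2)) + 5966 = (25142 + (-80 - 10*13**2)) + 5966 = (25142 + (-80 - 10*169)) + 5966 = (25142 + (-80 - 1690)) + 5966 = (25142 - 1770) + 5966 = 23372 + 5966 = 29338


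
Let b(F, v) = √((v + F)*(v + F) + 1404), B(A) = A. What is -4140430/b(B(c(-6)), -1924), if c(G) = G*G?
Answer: -2070215*√891487/891487 ≈ -2192.6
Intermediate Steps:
c(G) = G²
b(F, v) = √(1404 + (F + v)²) (b(F, v) = √((F + v)*(F + v) + 1404) = √((F + v)² + 1404) = √(1404 + (F + v)²))
-4140430/b(B(c(-6)), -1924) = -4140430/√(1404 + ((-6)² - 1924)²) = -4140430/√(1404 + (36 - 1924)²) = -4140430/√(1404 + (-1888)²) = -4140430/√(1404 + 3564544) = -4140430*√891487/1782974 = -2070215*√891487/891487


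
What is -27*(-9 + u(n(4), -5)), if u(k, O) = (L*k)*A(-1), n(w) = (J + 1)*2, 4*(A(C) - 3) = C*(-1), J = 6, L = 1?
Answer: -1971/2 ≈ -985.50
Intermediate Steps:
A(C) = 3 - C/4 (A(C) = 3 + (C*(-1))/4 = 3 + (-C)/4 = 3 - C/4)
n(w) = 14 (n(w) = (6 + 1)*2 = 7*2 = 14)
u(k, O) = 13*k/4 (u(k, O) = (1*k)*(3 - 1/4*(-1)) = k*(3 + 1/4) = k*(13/4) = 13*k/4)
-27*(-9 + u(n(4), -5)) = -27*(-9 + (13/4)*14) = -27*(-9 + 91/2) = -27*73/2 = -1971/2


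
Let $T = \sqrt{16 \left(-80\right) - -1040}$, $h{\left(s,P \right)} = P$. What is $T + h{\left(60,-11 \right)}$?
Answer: $-11 + 4 i \sqrt{15} \approx -11.0 + 15.492 i$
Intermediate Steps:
$T = 4 i \sqrt{15}$ ($T = \sqrt{-1280 + 1040} = \sqrt{-240} = 4 i \sqrt{15} \approx 15.492 i$)
$T + h{\left(60,-11 \right)} = 4 i \sqrt{15} - 11 = -11 + 4 i \sqrt{15}$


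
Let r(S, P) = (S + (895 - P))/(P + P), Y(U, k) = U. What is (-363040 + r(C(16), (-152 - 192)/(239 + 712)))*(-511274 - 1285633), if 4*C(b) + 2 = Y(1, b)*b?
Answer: 900704440476225/1376 ≈ 6.5458e+11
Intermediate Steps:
C(b) = -½ + b/4 (C(b) = -½ + (1*b)/4 = -½ + b/4)
r(S, P) = (895 + S - P)/(2*P) (r(S, P) = (895 + S - P)/((2*P)) = (895 + S - P)*(1/(2*P)) = (895 + S - P)/(2*P))
(-363040 + r(C(16), (-152 - 192)/(239 + 712)))*(-511274 - 1285633) = (-363040 + (895 + (-½ + (¼)*16) - (-152 - 192)/(239 + 712))/(2*(((-152 - 192)/(239 + 712)))))*(-511274 - 1285633) = (-363040 + (895 + (-½ + 4) - (-344)/951)/(2*((-344/951))))*(-1796907) = (-363040 + (895 + 7/2 - (-344)/951)/(2*((-344*1/951))))*(-1796907) = (-363040 + (895 + 7/2 - 1*(-344/951))/(2*(-344/951)))*(-1796907) = (-363040 + (½)*(-951/344)*(895 + 7/2 + 344/951))*(-1796907) = (-363040 + (½)*(-951/344)*(1709635/1902))*(-1796907) = (-363040 - 1709635/1376)*(-1796907) = -501252675/1376*(-1796907) = 900704440476225/1376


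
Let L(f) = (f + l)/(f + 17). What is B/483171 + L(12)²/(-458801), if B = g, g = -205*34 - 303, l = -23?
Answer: -2806357448684/186432323233611 ≈ -0.015053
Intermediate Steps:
g = -7273 (g = -6970 - 303 = -7273)
L(f) = (-23 + f)/(17 + f) (L(f) = (f - 23)/(f + 17) = (-23 + f)/(17 + f))
B = -7273
B/483171 + L(12)²/(-458801) = -7273/483171 + ((-23 + 12)/(17 + 12))²/(-458801) = -7273*1/483171 + (-11/29)²*(-1/458801) = -7273/483171 + ((1/29)*(-11))²*(-1/458801) = -7273/483171 + (-11/29)²*(-1/458801) = -7273/483171 + (121/841)*(-1/458801) = -7273/483171 - 121/385851641 = -2806357448684/186432323233611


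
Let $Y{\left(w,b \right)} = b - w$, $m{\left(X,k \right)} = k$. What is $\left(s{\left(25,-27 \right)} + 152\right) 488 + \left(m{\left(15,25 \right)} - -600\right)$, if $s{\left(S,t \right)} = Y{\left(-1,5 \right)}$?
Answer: $77729$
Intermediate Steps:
$s{\left(S,t \right)} = 6$ ($s{\left(S,t \right)} = 5 - -1 = 5 + 1 = 6$)
$\left(s{\left(25,-27 \right)} + 152\right) 488 + \left(m{\left(15,25 \right)} - -600\right) = \left(6 + 152\right) 488 + \left(25 - -600\right) = 158 \cdot 488 + \left(25 + 600\right) = 77104 + 625 = 77729$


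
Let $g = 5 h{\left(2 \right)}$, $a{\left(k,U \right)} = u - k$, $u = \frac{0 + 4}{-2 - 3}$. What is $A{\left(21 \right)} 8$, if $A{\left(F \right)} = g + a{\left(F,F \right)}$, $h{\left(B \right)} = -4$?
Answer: $- \frac{1672}{5} \approx -334.4$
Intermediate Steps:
$u = - \frac{4}{5}$ ($u = \frac{4}{-5} = 4 \left(- \frac{1}{5}\right) = - \frac{4}{5} \approx -0.8$)
$a{\left(k,U \right)} = - \frac{4}{5} - k$
$g = -20$ ($g = 5 \left(-4\right) = -20$)
$A{\left(F \right)} = - \frac{104}{5} - F$ ($A{\left(F \right)} = -20 - \left(\frac{4}{5} + F\right) = - \frac{104}{5} - F$)
$A{\left(21 \right)} 8 = \left(- \frac{104}{5} - 21\right) 8 = \left(- \frac{209}{5}\right) 8 = - \frac{1672}{5}$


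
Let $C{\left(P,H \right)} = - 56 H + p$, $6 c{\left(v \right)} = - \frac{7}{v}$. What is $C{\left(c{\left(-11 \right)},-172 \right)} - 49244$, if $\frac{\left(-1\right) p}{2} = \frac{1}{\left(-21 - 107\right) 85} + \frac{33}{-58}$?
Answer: $- \frac{6249009571}{157760} \approx -39611.0$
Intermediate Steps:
$p = \frac{179549}{157760}$ ($p = - 2 \left(\frac{1}{\left(-21 - 107\right) 85} + \frac{33}{-58}\right) = - 2 \left(\frac{1}{-128} \cdot \frac{1}{85} + 33 \left(- \frac{1}{58}\right)\right) = - 2 \left(\left(- \frac{1}{128}\right) \frac{1}{85} - \frac{33}{58}\right) = - 2 \left(- \frac{1}{10880} - \frac{33}{58}\right) = \left(-2\right) \left(- \frac{179549}{315520}\right) = \frac{179549}{157760} \approx 1.1381$)
$c{\left(v \right)} = - \frac{7}{6 v}$ ($c{\left(v \right)} = \frac{\left(-7\right) \frac{1}{v}}{6} = - \frac{7}{6 v}$)
$C{\left(P,H \right)} = \frac{179549}{157760} - 56 H$ ($C{\left(P,H \right)} = - 56 H + \frac{179549}{157760} = \frac{179549}{157760} - 56 H$)
$C{\left(c{\left(-11 \right)},-172 \right)} - 49244 = \left(\frac{179549}{157760} - -9632\right) - 49244 = \left(\frac{179549}{157760} + 9632\right) - 49244 = \frac{1519723869}{157760} - 49244 = - \frac{6249009571}{157760}$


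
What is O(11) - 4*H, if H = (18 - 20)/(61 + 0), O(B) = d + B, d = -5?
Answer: 374/61 ≈ 6.1311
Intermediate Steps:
O(B) = -5 + B
H = -2/61 ≈ -0.032787
O(11) - 4*H = (-5 + 11) - 4*(-2/61) = 6 + 8/61 = 374/61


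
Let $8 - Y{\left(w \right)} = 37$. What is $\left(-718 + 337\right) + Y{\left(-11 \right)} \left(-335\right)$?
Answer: $9334$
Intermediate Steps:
$Y{\left(w \right)} = -29$ ($Y{\left(w \right)} = 8 - 37 = -29$)
$\left(-718 + 337\right) + Y{\left(-11 \right)} \left(-335\right) = \left(-718 + 337\right) - -9715 = -381 + 9715 = 9334$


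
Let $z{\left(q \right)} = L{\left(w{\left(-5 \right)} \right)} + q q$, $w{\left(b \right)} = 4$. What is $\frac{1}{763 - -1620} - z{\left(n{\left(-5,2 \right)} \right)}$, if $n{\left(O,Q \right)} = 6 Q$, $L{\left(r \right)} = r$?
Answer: $- \frac{352683}{2383} \approx -148.0$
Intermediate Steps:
$z{\left(q \right)} = 4 + q^{2}$ ($z{\left(q \right)} = 4 + q q = 4 + q^{2}$)
$\frac{1}{763 - -1620} - z{\left(n{\left(-5,2 \right)} \right)} = \frac{1}{763 - -1620} - \left(4 + \left(6 \cdot 2\right)^{2}\right) = \frac{1}{763 + 1620} - \left(4 + 12^{2}\right) = \frac{1}{2383} - \left(4 + 144\right) = \frac{1}{2383} - 148 = - \frac{352683}{2383}$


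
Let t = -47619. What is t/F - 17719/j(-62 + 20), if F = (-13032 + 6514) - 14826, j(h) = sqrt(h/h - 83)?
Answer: 47619/21344 + 17719*I*sqrt(82)/82 ≈ 2.231 + 1956.7*I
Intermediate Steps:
j(h) = I*sqrt(82) (j(h) = sqrt(1 - 83) = sqrt(-82) = I*sqrt(82))
F = -21344 (F = -6518 - 14826 = -21344)
t/F - 17719/j(-62 + 20) = -47619/(-21344) - 17719*(-I*sqrt(82)/82) = -47619*(-1/21344) - (-17719)*I*sqrt(82)/82 = 47619/21344 + 17719*I*sqrt(82)/82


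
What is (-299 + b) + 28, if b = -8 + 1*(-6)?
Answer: -285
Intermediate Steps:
b = -14 (b = -8 - 6 = -14)
(-299 + b) + 28 = (-299 - 14) + 28 = -313 + 28 = -285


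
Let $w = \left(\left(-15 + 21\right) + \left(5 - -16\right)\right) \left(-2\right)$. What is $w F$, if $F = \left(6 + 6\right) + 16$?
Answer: $-1512$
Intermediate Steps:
$F = 28$ ($F = 12 + 16 = 28$)
$w = -54$ ($w = \left(6 + \left(5 + 16\right)\right) \left(-2\right) = \left(6 + 21\right) \left(-2\right) = 27 \left(-2\right) = -54$)
$w F = \left(-54\right) 28 = -1512$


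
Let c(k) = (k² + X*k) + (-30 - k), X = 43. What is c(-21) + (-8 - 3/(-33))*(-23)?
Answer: -3180/11 ≈ -289.09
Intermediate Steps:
c(k) = -30 + k² + 42*k (c(k) = (k² + 43*k) + (-30 - k) = -30 + k² + 42*k)
c(-21) + (-8 - 3/(-33))*(-23) = (-30 + (-21)² + 42*(-21)) + (-8 - 3/(-33))*(-23) = (-30 + 441 - 882) + (-8 - 3*(-1/33))*(-23) = -471 + (-8 + 1/11)*(-23) = -471 - 87/11*(-23) = -471 + 2001/11 = -3180/11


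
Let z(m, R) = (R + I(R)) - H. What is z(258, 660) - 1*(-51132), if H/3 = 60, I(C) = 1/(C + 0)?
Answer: 34063921/660 ≈ 51612.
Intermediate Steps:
I(C) = 1/C
H = 180 (H = 3*60 = 180)
z(m, R) = -180 + R + 1/R (z(m, R) = (R + 1/R) - 1*180 = (R + 1/R) - 180 = -180 + R + 1/R)
z(258, 660) - 1*(-51132) = (-180 + 660 + 1/660) - 1*(-51132) = (-180 + 660 + 1/660) + 51132 = 316801/660 + 51132 = 34063921/660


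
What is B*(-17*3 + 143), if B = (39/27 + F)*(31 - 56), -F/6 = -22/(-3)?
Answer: 880900/9 ≈ 97878.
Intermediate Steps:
F = -44 (F = -(-132)/(-3) = -(-132)*(-1)/3 = -6*22/3 = -44)
B = 9575/9 (B = (39/27 - 44)*(31 - 56) = (39*(1/27) - 44)*(-25) = (13/9 - 44)*(-25) = -383/9*(-25) = 9575/9 ≈ 1063.9)
B*(-17*3 + 143) = 9575*(-17*3 + 143)/9 = 9575*(-51 + 143)/9 = (9575/9)*92 = 880900/9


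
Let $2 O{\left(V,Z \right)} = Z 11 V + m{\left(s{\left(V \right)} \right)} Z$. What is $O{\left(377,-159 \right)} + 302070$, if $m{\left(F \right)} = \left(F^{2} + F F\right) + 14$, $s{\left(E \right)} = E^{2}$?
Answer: $- \frac{6423807597297}{2} \approx -3.2119 \cdot 10^{12}$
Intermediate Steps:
$m{\left(F \right)} = 14 + 2 F^{2}$ ($m{\left(F \right)} = \left(F^{2} + F^{2}\right) + 14 = 2 F^{2} + 14 = 14 + 2 F^{2}$)
$O{\left(V,Z \right)} = \frac{Z \left(14 + 2 V^{4}\right)}{2} + \frac{11 V Z}{2}$ ($O{\left(V,Z \right)} = \frac{Z 11 V + \left(14 + 2 \left(V^{2}\right)^{2}\right) Z}{2} = \frac{11 Z V + \left(14 + 2 V^{4}\right) Z}{2} = \frac{11 V Z + Z \left(14 + 2 V^{4}\right)}{2} = \frac{Z \left(14 + 2 V^{4}\right) + 11 V Z}{2} = \frac{Z \left(14 + 2 V^{4}\right)}{2} + \frac{11 V Z}{2}$)
$O{\left(377,-159 \right)} + 302070 = \frac{1}{2} \left(-159\right) \left(14 + 2 \cdot 377^{4} + 11 \cdot 377\right) + 302070 = \frac{1}{2} \left(-159\right) \left(14 + 2 \cdot 20200652641 + 4147\right) + 302070 = \frac{1}{2} \left(-159\right) \left(14 + 40401305282 + 4147\right) + 302070 = \frac{1}{2} \left(-159\right) 40401309443 + 302070 = - \frac{6423808201437}{2} + 302070 = - \frac{6423807597297}{2}$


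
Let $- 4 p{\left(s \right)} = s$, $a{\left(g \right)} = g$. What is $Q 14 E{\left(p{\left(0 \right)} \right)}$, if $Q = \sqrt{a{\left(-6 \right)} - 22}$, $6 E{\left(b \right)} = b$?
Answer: $0$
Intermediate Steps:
$p{\left(s \right)} = - \frac{s}{4}$
$E{\left(b \right)} = \frac{b}{6}$
$Q = 2 i \sqrt{7}$ ($Q = \sqrt{-6 - 22} = \sqrt{-28} = 2 i \sqrt{7} \approx 5.2915 i$)
$Q 14 E{\left(p{\left(0 \right)} \right)} = 2 i \sqrt{7} \cdot 14 \frac{\left(- \frac{1}{4}\right) 0}{6} = 28 i \sqrt{7} \cdot \frac{1}{6} \cdot 0 = 28 i \sqrt{7} \cdot 0 = 0$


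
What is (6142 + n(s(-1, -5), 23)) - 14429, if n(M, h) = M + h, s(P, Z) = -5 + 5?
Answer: -8264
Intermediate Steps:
s(P, Z) = 0
(6142 + n(s(-1, -5), 23)) - 14429 = (6142 + (0 + 23)) - 14429 = (6142 + 23) - 14429 = 6165 - 14429 = -8264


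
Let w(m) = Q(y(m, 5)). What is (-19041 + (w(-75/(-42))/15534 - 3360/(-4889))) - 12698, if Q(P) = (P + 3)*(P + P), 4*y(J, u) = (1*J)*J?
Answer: -740780083967196247/23340248080128 ≈ -31738.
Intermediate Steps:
y(J, u) = J²/4 (y(J, u) = ((1*J)*J)/4 = (J*J)/4 = J²/4)
Q(P) = 2*P*(3 + P) (Q(P) = (3 + P)*(2*P) = 2*P*(3 + P))
w(m) = m²*(3 + m²/4)/2 (w(m) = 2*(m²/4)*(3 + m²/4) = m²*(3 + m²/4)/2)
(-19041 + (w(-75/(-42))/15534 - 3360/(-4889))) - 12698 = (-19041 + (((-75/(-42))²*(12 + (-75/(-42))²)/8)/15534 - 3360/(-4889))) - 12698 = (-19041 + (((-75*(-1/42))²*(12 + (-75*(-1/42))²)/8)*(1/15534) - 3360*(-1/4889))) - 12698 = (-19041 + (((25/14)²*(12 + (25/14)²)/8)*(1/15534) + 3360/4889)) - 12698 = (-19041 + (((⅛)*(625/196)*(12 + 625/196))*(1/15534) + 3360/4889)) - 12698 = (-19041 + (((⅛)*(625/196)*(2977/196))*(1/15534) + 3360/4889)) - 12698 = (-19041 + ((1860625/307328)*(1/15534) + 3360/4889)) - 12698 = (-19041 + (1860625/4774033152 + 3360/4889)) - 12698 = (-19041 + 16049847986345/23340248080128) - 12698 = -444405613845730903/23340248080128 - 12698 = -740780083967196247/23340248080128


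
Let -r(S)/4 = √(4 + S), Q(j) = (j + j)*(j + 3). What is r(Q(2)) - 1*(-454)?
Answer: 454 - 8*√6 ≈ 434.40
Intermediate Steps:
Q(j) = 2*j*(3 + j) (Q(j) = (2*j)*(3 + j) = 2*j*(3 + j))
r(S) = -4*√(4 + S)
r(Q(2)) - 1*(-454) = -4*√(4 + 2*2*(3 + 2)) - 1*(-454) = -4*√(4 + 2*2*5) + 454 = -4*√(4 + 20) + 454 = -8*√6 + 454 = 454 - 8*√6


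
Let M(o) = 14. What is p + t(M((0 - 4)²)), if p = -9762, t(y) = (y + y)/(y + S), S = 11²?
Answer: -1317842/135 ≈ -9761.8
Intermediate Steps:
S = 121
t(y) = 2*y/(121 + y) (t(y) = (y + y)/(y + 121) = (2*y)/(121 + y) = 2*y/(121 + y))
p + t(M((0 - 4)²)) = -9762 + 2*14/(121 + 14) = -9762 + 2*14/135 = -9762 + 2*14*(1/135) = -9762 + 28/135 = -1317842/135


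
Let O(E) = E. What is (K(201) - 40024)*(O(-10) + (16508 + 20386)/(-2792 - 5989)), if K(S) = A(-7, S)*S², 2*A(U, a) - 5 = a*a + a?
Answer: -34095806133456/2927 ≈ -1.1649e+10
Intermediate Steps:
A(U, a) = 5/2 + a/2 + a²/2 (A(U, a) = 5/2 + (a*a + a)/2 = 5/2 + (a² + a)/2 = 5/2 + (a + a²)/2 = 5/2 + (a/2 + a²/2) = 5/2 + a/2 + a²/2)
K(S) = S²*(5/2 + S/2 + S²/2) (K(S) = (5/2 + S/2 + S²/2)*S² = S²*(5/2 + S/2 + S²/2))
(K(201) - 40024)*(O(-10) + (16508 + 20386)/(-2792 - 5989)) = ((½)*201²*(5 + 201 + 201²) - 40024)*(-10 + (16508 + 20386)/(-2792 - 5989)) = ((½)*40401*(5 + 201 + 40401) - 40024)*(-10 + 36894/(-8781)) = ((½)*40401*40607 - 40024)*(-10 + 36894*(-1/8781)) = (1640563407/2 - 40024)*(-10 - 12298/2927) = (1640483359/2)*(-41568/2927) = -34095806133456/2927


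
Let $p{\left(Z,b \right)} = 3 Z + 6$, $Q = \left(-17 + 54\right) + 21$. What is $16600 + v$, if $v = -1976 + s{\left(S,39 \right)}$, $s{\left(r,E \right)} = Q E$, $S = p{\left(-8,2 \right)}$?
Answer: $16886$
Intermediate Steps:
$Q = 58$ ($Q = 37 + 21 = 58$)
$p{\left(Z,b \right)} = 6 + 3 Z$
$S = -18$ ($S = 6 + 3 \left(-8\right) = 6 - 24 = -18$)
$s{\left(r,E \right)} = 58 E$
$v = 286$ ($v = -1976 + 58 \cdot 39 = -1976 + 2262 = 286$)
$16600 + v = 16600 + 286 = 16886$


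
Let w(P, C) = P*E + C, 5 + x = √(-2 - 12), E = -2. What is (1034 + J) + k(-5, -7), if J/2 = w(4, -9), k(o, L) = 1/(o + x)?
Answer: 56995/57 - I*√14/114 ≈ 999.91 - 0.032822*I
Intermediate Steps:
x = -5 + I*√14 (x = -5 + √(-2 - 12) = -5 + √(-14) = -5 + I*√14 ≈ -5.0 + 3.7417*I)
w(P, C) = C - 2*P (w(P, C) = P*(-2) + C = -2*P + C = C - 2*P)
k(o, L) = 1/(-5 + o + I*√14) (k(o, L) = 1/(o + (-5 + I*√14)) = 1/(-5 + o + I*√14))
J = -34 (J = 2*(-9 - 2*4) = 2*(-9 - 8) = 2*(-17) = -34)
(1034 + J) + k(-5, -7) = (1034 - 34) + 1/(-5 - 5 + I*√14) = 1000 + 1/(-10 + I*√14)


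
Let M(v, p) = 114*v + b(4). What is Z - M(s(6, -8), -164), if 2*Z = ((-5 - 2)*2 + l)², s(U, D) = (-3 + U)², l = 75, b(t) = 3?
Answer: 1663/2 ≈ 831.50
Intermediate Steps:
Z = 3721/2 (Z = ((-5 - 2)*2 + 75)²/2 = (-7*2 + 75)²/2 = (-14 + 75)²/2 = (½)*61² = (½)*3721 = 3721/2 ≈ 1860.5)
M(v, p) = 3 + 114*v (M(v, p) = 114*v + 3 = 3 + 114*v)
Z - M(s(6, -8), -164) = 3721/2 - (3 + 114*(-3 + 6)²) = 3721/2 - (3 + 114*3²) = 3721/2 - (3 + 114*9) = 3721/2 - (3 + 1026) = 3721/2 - 1*1029 = 3721/2 - 1029 = 1663/2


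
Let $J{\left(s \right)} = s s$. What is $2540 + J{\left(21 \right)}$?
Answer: $2981$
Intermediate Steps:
$J{\left(s \right)} = s^{2}$
$2540 + J{\left(21 \right)} = 2540 + 21^{2} = 2540 + 441 = 2981$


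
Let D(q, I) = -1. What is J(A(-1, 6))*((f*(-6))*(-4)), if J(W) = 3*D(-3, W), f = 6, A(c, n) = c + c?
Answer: -432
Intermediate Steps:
A(c, n) = 2*c
J(W) = -3 (J(W) = 3*(-1) = -3)
J(A(-1, 6))*((f*(-6))*(-4)) = -3*6*(-6)*(-4) = -(-108)*(-4) = -3*144 = -432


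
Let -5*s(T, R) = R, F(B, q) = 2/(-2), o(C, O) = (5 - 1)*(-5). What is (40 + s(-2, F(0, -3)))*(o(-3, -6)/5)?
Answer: -804/5 ≈ -160.80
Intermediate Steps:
o(C, O) = -20 (o(C, O) = 4*(-5) = -20)
F(B, q) = -1 (F(B, q) = 2*(-1/2) = -1)
s(T, R) = -R/5
(40 + s(-2, F(0, -3)))*(o(-3, -6)/5) = (40 - 1/5*(-1))*(-20/5) = (40 + 1/5)*(-20*1/5) = (201/5)*(-4) = -804/5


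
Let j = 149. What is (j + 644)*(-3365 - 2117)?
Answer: -4347226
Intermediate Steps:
(j + 644)*(-3365 - 2117) = (149 + 644)*(-3365 - 2117) = 793*(-5482) = -4347226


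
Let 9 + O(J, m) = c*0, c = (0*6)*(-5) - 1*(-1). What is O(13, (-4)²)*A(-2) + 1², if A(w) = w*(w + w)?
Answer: -71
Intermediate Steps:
c = 1 (c = 0*(-5) + 1 = 0 + 1 = 1)
A(w) = 2*w² (A(w) = w*(2*w) = 2*w²)
O(J, m) = -9 (O(J, m) = -9 + 1*0 = -9 + 0 = -9)
O(13, (-4)²)*A(-2) + 1² = -18*(-2)² + 1² = -18*4 + 1 = -9*8 + 1 = -72 + 1 = -71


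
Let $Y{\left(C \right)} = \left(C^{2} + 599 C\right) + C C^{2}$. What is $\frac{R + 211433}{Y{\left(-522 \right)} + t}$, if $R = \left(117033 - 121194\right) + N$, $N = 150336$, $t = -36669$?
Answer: $- \frac{357608}{142313511} \approx -0.0025128$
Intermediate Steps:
$R = 146175$ ($R = \left(117033 - 121194\right) + 150336 = -4161 + 150336 = 146175$)
$Y{\left(C \right)} = C^{2} + C^{3} + 599 C$ ($Y{\left(C \right)} = \left(C^{2} + 599 C\right) + C^{3} = C^{2} + C^{3} + 599 C$)
$\frac{R + 211433}{Y{\left(-522 \right)} + t} = \frac{146175 + 211433}{- 522 \left(599 - 522 + \left(-522\right)^{2}\right) - 36669} = \frac{357608}{- 522 \left(599 - 522 + 272484\right) - 36669} = \frac{357608}{\left(-522\right) 272561 - 36669} = \frac{357608}{-142276842 - 36669} = \frac{357608}{-142313511} = 357608 \left(- \frac{1}{142313511}\right) = - \frac{357608}{142313511}$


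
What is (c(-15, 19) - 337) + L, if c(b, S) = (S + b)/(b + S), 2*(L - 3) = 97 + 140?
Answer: -429/2 ≈ -214.50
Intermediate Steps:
L = 243/2 (L = 3 + (97 + 140)/2 = 3 + (1/2)*237 = 3 + 237/2 = 243/2 ≈ 121.50)
c(b, S) = 1 (c(b, S) = (S + b)/(S + b) = 1)
(c(-15, 19) - 337) + L = (1 - 337) + 243/2 = -336 + 243/2 = -429/2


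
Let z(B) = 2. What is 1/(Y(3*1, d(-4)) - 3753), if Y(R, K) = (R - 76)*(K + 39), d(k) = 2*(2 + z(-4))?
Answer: -1/7184 ≈ -0.00013920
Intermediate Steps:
d(k) = 8 (d(k) = 2*(2 + 2) = 2*4 = 8)
Y(R, K) = (-76 + R)*(39 + K)
1/(Y(3*1, d(-4)) - 3753) = 1/((-2964 - 76*8 + 39*(3*1) + 8*(3*1)) - 3753) = 1/((-2964 - 608 + 39*3 + 8*3) - 3753) = 1/((-2964 - 608 + 117 + 24) - 3753) = 1/(-3431 - 3753) = 1/(-7184) = -1/7184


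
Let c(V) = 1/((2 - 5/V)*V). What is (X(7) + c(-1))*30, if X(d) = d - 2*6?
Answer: -1080/7 ≈ -154.29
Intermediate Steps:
X(d) = -12 + d (X(d) = d - 12 = -12 + d)
c(V) = 1/(V*(2 - 5/V))
(X(7) + c(-1))*30 = ((-12 + 7) + 1/(-5 + 2*(-1)))*30 = (-5 + 1/(-5 - 2))*30 = (-5 + 1/(-7))*30 = (-5 - ⅐)*30 = -36/7*30 = -1080/7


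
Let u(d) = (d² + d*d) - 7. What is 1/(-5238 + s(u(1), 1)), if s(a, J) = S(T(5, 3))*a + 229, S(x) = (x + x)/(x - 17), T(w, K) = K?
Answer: -7/35048 ≈ -0.00019973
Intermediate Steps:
u(d) = -7 + 2*d² (u(d) = (d² + d²) - 7 = 2*d² - 7 = -7 + 2*d²)
S(x) = 2*x/(-17 + x) (S(x) = (2*x)/(-17 + x) = 2*x/(-17 + x))
s(a, J) = 229 - 3*a/7 (s(a, J) = (2*3/(-17 + 3))*a + 229 = (2*3/(-14))*a + 229 = (2*3*(-1/14))*a + 229 = -3*a/7 + 229 = 229 - 3*a/7)
1/(-5238 + s(u(1), 1)) = 1/(-5238 + (229 - 3*(-7 + 2*1²)/7)) = 1/(-5238 + (229 - 3*(-7 + 2*1)/7)) = 1/(-5238 + (229 - 3*(-7 + 2)/7)) = 1/(-5238 + (229 - 3/7*(-5))) = 1/(-5238 + (229 + 15/7)) = 1/(-5238 + 1618/7) = 1/(-35048/7) = -7/35048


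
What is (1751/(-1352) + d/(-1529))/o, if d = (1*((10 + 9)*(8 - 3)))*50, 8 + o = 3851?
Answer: -144433/126099688 ≈ -0.0011454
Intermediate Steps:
o = 3843 (o = -8 + 3851 = 3843)
d = 4750 (d = (1*(19*5))*50 = (1*95)*50 = 95*50 = 4750)
(1751/(-1352) + d/(-1529))/o = (1751/(-1352) + 4750/(-1529))/3843 = (1751*(-1/1352) + 4750*(-1/1529))*(1/3843) = (-1751/1352 - 4750/1529)*(1/3843) = -9099279/2067208*1/3843 = -144433/126099688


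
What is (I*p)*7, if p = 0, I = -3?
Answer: 0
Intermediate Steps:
(I*p)*7 = -3*0*7 = 0*7 = 0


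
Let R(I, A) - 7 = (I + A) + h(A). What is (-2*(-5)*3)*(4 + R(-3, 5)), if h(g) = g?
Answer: 540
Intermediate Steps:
R(I, A) = 7 + I + 2*A (R(I, A) = 7 + ((I + A) + A) = 7 + ((A + I) + A) = 7 + (I + 2*A) = 7 + I + 2*A)
(-2*(-5)*3)*(4 + R(-3, 5)) = (-2*(-5)*3)*(4 + (7 - 3 + 2*5)) = (10*3)*(4 + (7 - 3 + 10)) = 30*(4 + 14) = 30*18 = 540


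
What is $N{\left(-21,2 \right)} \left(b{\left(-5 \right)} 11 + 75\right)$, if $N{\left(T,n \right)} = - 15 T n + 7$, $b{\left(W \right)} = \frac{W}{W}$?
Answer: $54782$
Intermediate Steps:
$b{\left(W \right)} = 1$
$N{\left(T,n \right)} = 7 - 15 T n$ ($N{\left(T,n \right)} = - 15 T n + 7 = 7 - 15 T n$)
$N{\left(-21,2 \right)} \left(b{\left(-5 \right)} 11 + 75\right) = \left(7 - \left(-315\right) 2\right) \left(1 \cdot 11 + 75\right) = \left(7 + 630\right) \left(11 + 75\right) = 637 \cdot 86 = 54782$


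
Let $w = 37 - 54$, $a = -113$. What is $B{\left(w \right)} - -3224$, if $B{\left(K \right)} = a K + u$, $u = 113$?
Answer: $5258$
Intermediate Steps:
$w = -17$
$B{\left(K \right)} = 113 - 113 K$ ($B{\left(K \right)} = - 113 K + 113 = 113 - 113 K$)
$B{\left(w \right)} - -3224 = \left(113 - -1921\right) - -3224 = \left(113 + 1921\right) + 3224 = 2034 + 3224 = 5258$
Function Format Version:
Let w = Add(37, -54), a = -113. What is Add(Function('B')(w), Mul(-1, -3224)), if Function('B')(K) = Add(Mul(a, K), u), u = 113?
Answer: 5258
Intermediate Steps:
w = -17
Function('B')(K) = Add(113, Mul(-113, K)) (Function('B')(K) = Add(Mul(-113, K), 113) = Add(113, Mul(-113, K)))
Add(Function('B')(w), Mul(-1, -3224)) = Add(Add(113, Mul(-113, -17)), Mul(-1, -3224)) = Add(Add(113, 1921), 3224) = Add(2034, 3224) = 5258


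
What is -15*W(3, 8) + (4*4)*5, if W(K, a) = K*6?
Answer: -190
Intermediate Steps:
W(K, a) = 6*K
-15*W(3, 8) + (4*4)*5 = -90*3 + (4*4)*5 = -15*18 + 16*5 = -270 + 80 = -190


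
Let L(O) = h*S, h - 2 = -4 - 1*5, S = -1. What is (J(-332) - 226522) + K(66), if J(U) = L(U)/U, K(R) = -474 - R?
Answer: -75384591/332 ≈ -2.2706e+5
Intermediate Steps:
h = -7 (h = 2 + (-4 - 1*5) = 2 + (-4 - 5) = 2 - 9 = -7)
L(O) = 7 (L(O) = -7*(-1) = 7)
J(U) = 7/U
(J(-332) - 226522) + K(66) = (7/(-332) - 226522) + (-474 - 1*66) = (7*(-1/332) - 226522) + (-474 - 66) = (-7/332 - 226522) - 540 = -75205311/332 - 540 = -75384591/332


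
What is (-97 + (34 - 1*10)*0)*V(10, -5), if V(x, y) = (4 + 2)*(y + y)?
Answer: 5820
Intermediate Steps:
V(x, y) = 12*y (V(x, y) = 6*(2*y) = 12*y)
(-97 + (34 - 1*10)*0)*V(10, -5) = (-97 + (34 - 1*10)*0)*(12*(-5)) = (-97 + (34 - 10)*0)*(-60) = (-97 + 24*0)*(-60) = (-97 + 0)*(-60) = -97*(-60) = 5820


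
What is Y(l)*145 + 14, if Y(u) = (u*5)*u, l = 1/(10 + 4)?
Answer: 3469/196 ≈ 17.699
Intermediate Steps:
l = 1/14 ≈ 0.071429
Y(u) = 5*u² (Y(u) = (5*u)*u = 5*u²)
Y(l)*145 + 14 = (5*(1/14)²)*145 + 14 = (5*(1/196))*145 + 14 = (5/196)*145 + 14 = 725/196 + 14 = 3469/196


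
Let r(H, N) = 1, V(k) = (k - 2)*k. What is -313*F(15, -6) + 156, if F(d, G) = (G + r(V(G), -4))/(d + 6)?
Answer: 4841/21 ≈ 230.52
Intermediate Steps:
V(k) = k*(-2 + k) (V(k) = (-2 + k)*k = k*(-2 + k))
F(d, G) = (1 + G)/(6 + d) (F(d, G) = (G + 1)/(d + 6) = (1 + G)/(6 + d))
-313*F(15, -6) + 156 = -313*(1 - 6)/(6 + 15) + 156 = -313*(-5)/21 + 156 = -313*(-5/21) + 156 = 1565/21 + 156 = 4841/21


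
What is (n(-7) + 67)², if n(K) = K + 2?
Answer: 3844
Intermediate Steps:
n(K) = 2 + K
(n(-7) + 67)² = ((2 - 7) + 67)² = (-5 + 67)² = 62² = 3844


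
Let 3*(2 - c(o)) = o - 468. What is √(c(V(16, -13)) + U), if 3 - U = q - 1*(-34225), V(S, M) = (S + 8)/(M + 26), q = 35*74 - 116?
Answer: 3*I*√686114/13 ≈ 191.15*I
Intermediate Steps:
q = 2474 (q = 2590 - 116 = 2474)
V(S, M) = (8 + S)/(26 + M)
c(o) = 158 - o/3 (c(o) = 2 - (o - 468)/3 = 2 - (-468 + o)/3 = 2 + (156 - o/3) = 158 - o/3)
U = -36696 (U = 3 - (2474 - 1*(-34225)) = 3 - (2474 + 34225) = 3 - 1*36699 = 3 - 36699 = -36696)
√(c(V(16, -13)) + U) = √((158 - (8 + 16)/(3*(26 - 13))) - 36696) = √((158 - 24/(3*13)) - 36696) = √((158 - 24/39) - 36696) = √((158 - ⅓*24/13) - 36696) = √((158 - 8/13) - 36696) = √(2046/13 - 36696) = √(-475002/13) = 3*I*√686114/13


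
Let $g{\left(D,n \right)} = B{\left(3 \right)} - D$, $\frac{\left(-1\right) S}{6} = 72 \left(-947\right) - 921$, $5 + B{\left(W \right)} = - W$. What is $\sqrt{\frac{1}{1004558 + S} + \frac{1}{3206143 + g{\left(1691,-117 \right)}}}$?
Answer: $\frac{\sqrt{82136446935035259}}{284231779467} \approx 0.0010083$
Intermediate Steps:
$B{\left(W \right)} = -5 - W$
$S = 414630$ ($S = - 6 \left(72 \left(-947\right) - 921\right) = - 6 \left(-68184 - 921\right) = \left(-6\right) \left(-69105\right) = 414630$)
$g{\left(D,n \right)} = -8 - D$ ($g{\left(D,n \right)} = \left(-5 - 3\right) - D = -8 - D$)
$\sqrt{\frac{1}{1004558 + S} + \frac{1}{3206143 + g{\left(1691,-117 \right)}}} = \sqrt{\frac{1}{1004558 + 414630} + \frac{1}{3206143 - 1699}} = \sqrt{\frac{1}{1419188} + \frac{1}{3206143 - 1699}} = \sqrt{\frac{1}{1419188} + \frac{1}{3204444}} = \sqrt{\frac{288977}{284231779467}} = \frac{\sqrt{82136446935035259}}{284231779467}$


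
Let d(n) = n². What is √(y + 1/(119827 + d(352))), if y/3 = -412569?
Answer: 4*I*√4595358577510531/243731 ≈ 1112.5*I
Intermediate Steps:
y = -1237707 (y = 3*(-412569) = -1237707)
√(y + 1/(119827 + d(352))) = √(-1237707 + 1/(119827 + 352²)) = √(-1237707 + 1/(119827 + 123904)) = √(-1237707 + 1/243731) = √(-301667564816/243731) = 4*I*√4595358577510531/243731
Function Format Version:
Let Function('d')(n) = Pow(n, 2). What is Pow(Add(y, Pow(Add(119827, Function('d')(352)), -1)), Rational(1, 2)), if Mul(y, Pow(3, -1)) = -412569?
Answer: Mul(Rational(4, 243731), I, Pow(4595358577510531, Rational(1, 2))) ≈ Mul(1112.5, I)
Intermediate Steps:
y = -1237707 (y = Mul(3, -412569) = -1237707)
Pow(Add(y, Pow(Add(119827, Function('d')(352)), -1)), Rational(1, 2)) = Pow(Add(-1237707, Pow(Add(119827, Pow(352, 2)), -1)), Rational(1, 2)) = Pow(Add(-1237707, Pow(Add(119827, 123904), -1)), Rational(1, 2)) = Pow(Add(-1237707, Pow(243731, -1)), Rational(1, 2)) = Pow(Add(-1237707, Rational(1, 243731)), Rational(1, 2)) = Pow(Rational(-301667564816, 243731), Rational(1, 2)) = Mul(Rational(4, 243731), I, Pow(4595358577510531, Rational(1, 2)))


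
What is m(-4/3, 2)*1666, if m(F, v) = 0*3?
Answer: 0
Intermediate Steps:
m(F, v) = 0
m(-4/3, 2)*1666 = 0*1666 = 0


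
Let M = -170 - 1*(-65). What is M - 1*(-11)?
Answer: -94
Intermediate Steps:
M = -105 (M = -170 + 65 = -105)
M - 1*(-11) = -105 - 1*(-11) = -105 + 11 = -94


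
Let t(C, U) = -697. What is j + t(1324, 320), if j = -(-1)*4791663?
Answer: 4790966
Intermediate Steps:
j = 4791663 (j = -1*(-4791663) = 4791663)
j + t(1324, 320) = 4791663 - 697 = 4790966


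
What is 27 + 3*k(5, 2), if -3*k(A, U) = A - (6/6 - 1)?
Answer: 22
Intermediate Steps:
k(A, U) = -A/3 (k(A, U) = -(A - (6/6 - 1))/3 = -(A - (6*(1/6) - 1))/3 = -(A - (1 - 1))/3 = -(A - 1*0)/3 = -(A + 0)/3 = -A/3)
27 + 3*k(5, 2) = 27 + 3*(-1/3*5) = 27 + 3*(-5/3) = 27 - 5 = 22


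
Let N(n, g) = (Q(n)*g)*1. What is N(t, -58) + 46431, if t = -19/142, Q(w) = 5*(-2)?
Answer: 47011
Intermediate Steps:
Q(w) = -10
t = -19/142 (t = -19*1/142 = -19/142 ≈ -0.13380)
N(n, g) = -10*g (N(n, g) = -10*g*1 = -10*g)
N(t, -58) + 46431 = -10*(-58) + 46431 = 580 + 46431 = 47011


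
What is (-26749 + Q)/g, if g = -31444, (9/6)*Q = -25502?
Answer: 131251/94332 ≈ 1.3914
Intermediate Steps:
Q = -51004/3 (Q = (⅔)*(-25502) = -51004/3 ≈ -17001.)
(-26749 + Q)/g = (-26749 - 51004/3)/(-31444) = -131251/3*(-1/31444) = 131251/94332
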